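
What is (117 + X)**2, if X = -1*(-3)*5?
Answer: 17424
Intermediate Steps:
X = 15 (X = 3*5 = 15)
(117 + X)**2 = (117 + 15)**2 = 132**2 = 17424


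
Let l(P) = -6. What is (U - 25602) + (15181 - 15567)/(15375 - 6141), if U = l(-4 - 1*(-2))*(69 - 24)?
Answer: -119451217/4617 ≈ -25872.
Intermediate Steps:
U = -270 (U = -6*(69 - 24) = -6*45 = -270)
(U - 25602) + (15181 - 15567)/(15375 - 6141) = (-270 - 25602) + (15181 - 15567)/(15375 - 6141) = -25872 - 386/9234 = -25872 - 386*1/9234 = -25872 - 193/4617 = -119451217/4617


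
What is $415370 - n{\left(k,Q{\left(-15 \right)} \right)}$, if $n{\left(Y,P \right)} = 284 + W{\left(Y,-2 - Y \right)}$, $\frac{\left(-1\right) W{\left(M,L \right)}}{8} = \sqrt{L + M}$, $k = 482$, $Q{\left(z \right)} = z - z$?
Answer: $415086 + 8 i \sqrt{2} \approx 4.1509 \cdot 10^{5} + 11.314 i$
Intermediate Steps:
$Q{\left(z \right)} = 0$
$W{\left(M,L \right)} = - 8 \sqrt{L + M}$
$n{\left(Y,P \right)} = 284 - 8 i \sqrt{2}$ ($n{\left(Y,P \right)} = 284 - 8 \sqrt{\left(-2 - Y\right) + Y} = 284 - 8 \sqrt{-2} = 284 - 8 i \sqrt{2}$)
$415370 - n{\left(k,Q{\left(-15 \right)} \right)} = 415370 - \left(284 - 8 i \sqrt{2}\right) = 415086 + 8 i \sqrt{2}$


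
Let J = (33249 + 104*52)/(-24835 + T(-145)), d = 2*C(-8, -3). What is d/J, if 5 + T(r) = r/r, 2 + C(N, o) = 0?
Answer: 99356/38657 ≈ 2.5702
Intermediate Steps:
C(N, o) = -2 (C(N, o) = -2 + 0 = -2)
T(r) = -4 (T(r) = -5 + r/r = -5 + 1 = -4)
d = -4 (d = 2*(-2) = -4)
J = -38657/24839 (J = (33249 + 104*52)/(-24835 - 4) = (33249 + 5408)/(-24839) = 38657*(-1/24839) = -38657/24839 ≈ -1.5563)
d/J = -4/(-38657/24839) = -4*(-24839/38657) = 99356/38657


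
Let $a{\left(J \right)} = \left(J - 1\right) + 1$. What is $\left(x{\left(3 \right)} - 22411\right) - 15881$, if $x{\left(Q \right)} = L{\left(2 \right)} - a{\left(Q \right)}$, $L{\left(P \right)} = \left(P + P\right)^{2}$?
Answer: $-38279$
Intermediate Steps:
$a{\left(J \right)} = J$ ($a{\left(J \right)} = \left(-1 + J\right) + 1 = J$)
$L{\left(P \right)} = 4 P^{2}$ ($L{\left(P \right)} = \left(2 P\right)^{2} = 4 P^{2}$)
$x{\left(Q \right)} = 16 - Q$ ($x{\left(Q \right)} = 4 \cdot 2^{2} - Q = 4 \cdot 4 - Q = 16 - Q$)
$\left(x{\left(3 \right)} - 22411\right) - 15881 = \left(\left(16 - 3\right) - 22411\right) - 15881 = \left(13 - 22411\right) - 15881 = -22398 - 15881 = -38279$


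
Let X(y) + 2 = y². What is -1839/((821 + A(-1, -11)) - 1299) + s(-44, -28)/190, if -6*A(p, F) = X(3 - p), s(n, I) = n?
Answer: 492413/136895 ≈ 3.5970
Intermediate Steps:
X(y) = -2 + y²
A(p, F) = ⅓ - (3 - p)²/6 (A(p, F) = -(-2 + (3 - p)²)/6 = ⅓ - (3 - p)²/6)
-1839/((821 + A(-1, -11)) - 1299) + s(-44, -28)/190 = -1839/((821 + (⅓ - (-3 - 1)²/6)) - 1299) - 44/190 = -1839/((821 + (⅓ - ⅙*(-4)²)) - 1299) - 44*1/190 = -1839/((821 + (⅓ - ⅙*16)) - 1299) - 22/95 = -1839/((821 + (⅓ - 8/3)) - 1299) - 22/95 = -1839/((821 - 7/3) - 1299) - 22/95 = -1839/(2456/3 - 1299) - 22/95 = -1839/(-1441/3) - 22/95 = -1839*(-3/1441) - 22/95 = 5517/1441 - 22/95 = 492413/136895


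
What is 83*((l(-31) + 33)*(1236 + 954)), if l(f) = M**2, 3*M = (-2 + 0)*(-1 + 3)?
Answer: 18964670/3 ≈ 6.3216e+6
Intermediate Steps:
M = -4/3 (M = ((-2 + 0)*(-1 + 3))/3 = (-2*2)/3 = (1/3)*(-4) = -4/3 ≈ -1.3333)
l(f) = 16/9 (l(f) = (-4/3)**2 = 16/9)
83*((l(-31) + 33)*(1236 + 954)) = 83*((16/9 + 33)*(1236 + 954)) = 83*((313/9)*2190) = 83*(228490/3) = 18964670/3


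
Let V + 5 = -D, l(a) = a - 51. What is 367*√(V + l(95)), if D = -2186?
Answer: 1835*√89 ≈ 17311.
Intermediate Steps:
l(a) = -51 + a
V = 2181 (V = -5 - 1*(-2186) = -5 + 2186 = 2181)
367*√(V + l(95)) = 367*√(2181 + (-51 + 95)) = 367*√(2181 + 44) = 367*√2225 = 367*(5*√89) = 1835*√89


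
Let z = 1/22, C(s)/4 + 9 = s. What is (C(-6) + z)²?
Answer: 1739761/484 ≈ 3594.5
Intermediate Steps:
C(s) = -36 + 4*s
z = 1/22 ≈ 0.045455
(C(-6) + z)² = ((-36 + 4*(-6)) + 1/22)² = ((-36 - 24) + 1/22)² = (-60 + 1/22)² = (-1319/22)² = 1739761/484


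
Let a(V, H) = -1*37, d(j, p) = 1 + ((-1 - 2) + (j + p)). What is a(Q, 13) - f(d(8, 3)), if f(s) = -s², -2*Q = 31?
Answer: 44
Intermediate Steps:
d(j, p) = -2 + j + p (d(j, p) = 1 + (-3 + (j + p)) = 1 + (-3 + j + p) = -2 + j + p)
Q = -31/2 (Q = -½*31 = -31/2 ≈ -15.500)
a(V, H) = -37
a(Q, 13) - f(d(8, 3)) = -37 - (-1)*(-2 + 8 + 3)² = -37 - (-1)*9² = -37 - (-1)*81 = -37 - 1*(-81) = -37 + 81 = 44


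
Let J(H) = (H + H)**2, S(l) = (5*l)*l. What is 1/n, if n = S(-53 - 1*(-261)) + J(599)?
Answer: 1/1651524 ≈ 6.0550e-7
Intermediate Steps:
S(l) = 5*l**2
J(H) = 4*H**2 (J(H) = (2*H)**2 = 4*H**2)
n = 1651524 (n = 5*(-53 - 1*(-261))**2 + 4*599**2 = 5*(-53 + 261)**2 + 4*358801 = 5*208**2 + 1435204 = 5*43264 + 1435204 = 216320 + 1435204 = 1651524)
1/n = 1/1651524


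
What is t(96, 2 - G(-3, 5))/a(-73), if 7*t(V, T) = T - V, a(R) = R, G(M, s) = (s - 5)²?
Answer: 94/511 ≈ 0.18395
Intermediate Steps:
G(M, s) = (-5 + s)²
t(V, T) = -V/7 + T/7 (t(V, T) = (T - V)/7 = -V/7 + T/7)
t(96, 2 - G(-3, 5))/a(-73) = (-⅐*96 + (2 - (-5 + 5)²)/7)/(-73) = (-96/7 + (2 - 1*0²)/7)*(-1/73) = (-96/7 + (2 - 1*0)/7)*(-1/73) = (-96/7 + (2 + 0)/7)*(-1/73) = (-96/7 + (⅐)*2)*(-1/73) = (-96/7 + 2/7)*(-1/73) = -94/7*(-1/73) = 94/511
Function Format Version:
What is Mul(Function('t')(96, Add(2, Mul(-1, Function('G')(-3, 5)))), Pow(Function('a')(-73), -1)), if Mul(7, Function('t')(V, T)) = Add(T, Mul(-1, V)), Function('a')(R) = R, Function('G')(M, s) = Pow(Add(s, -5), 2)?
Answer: Rational(94, 511) ≈ 0.18395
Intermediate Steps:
Function('G')(M, s) = Pow(Add(-5, s), 2)
Function('t')(V, T) = Add(Mul(Rational(-1, 7), V), Mul(Rational(1, 7), T)) (Function('t')(V, T) = Mul(Rational(1, 7), Add(T, Mul(-1, V))) = Add(Mul(Rational(-1, 7), V), Mul(Rational(1, 7), T)))
Mul(Function('t')(96, Add(2, Mul(-1, Function('G')(-3, 5)))), Pow(Function('a')(-73), -1)) = Mul(Add(Mul(Rational(-1, 7), 96), Mul(Rational(1, 7), Add(2, Mul(-1, Pow(Add(-5, 5), 2))))), Pow(-73, -1)) = Mul(Add(Rational(-96, 7), Mul(Rational(1, 7), Add(2, Mul(-1, Pow(0, 2))))), Rational(-1, 73)) = Mul(Add(Rational(-96, 7), Mul(Rational(1, 7), Add(2, Mul(-1, 0)))), Rational(-1, 73)) = Mul(Add(Rational(-96, 7), Mul(Rational(1, 7), Add(2, 0))), Rational(-1, 73)) = Mul(Add(Rational(-96, 7), Mul(Rational(1, 7), 2)), Rational(-1, 73)) = Mul(Add(Rational(-96, 7), Rational(2, 7)), Rational(-1, 73)) = Mul(Rational(-94, 7), Rational(-1, 73)) = Rational(94, 511)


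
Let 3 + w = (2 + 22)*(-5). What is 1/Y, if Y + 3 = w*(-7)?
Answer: 1/858 ≈ 0.0011655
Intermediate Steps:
w = -123 (w = -3 + (2 + 22)*(-5) = -3 + 24*(-5) = -3 - 120 = -123)
Y = 858 (Y = -3 - 123*(-7) = -3 + 861 = 858)
1/Y = 1/858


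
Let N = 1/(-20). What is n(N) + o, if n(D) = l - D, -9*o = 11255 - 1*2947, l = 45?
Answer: -158051/180 ≈ -878.06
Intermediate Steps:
o = -8308/9 (o = -(11255 - 1*2947)/9 = -(11255 - 2947)/9 = -⅑*8308 = -8308/9 ≈ -923.11)
N = -1/20 ≈ -0.050000
n(D) = 45 - D
n(N) + o = (45 - 1*(-1/20)) - 8308/9 = (45 + 1/20) - 8308/9 = 901/20 - 8308/9 = -158051/180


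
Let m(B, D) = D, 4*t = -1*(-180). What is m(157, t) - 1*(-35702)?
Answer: 35747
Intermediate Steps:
t = 45 (t = (-1*(-180))/4 = (¼)*180 = 45)
m(157, t) - 1*(-35702) = 45 - 1*(-35702) = 45 + 35702 = 35747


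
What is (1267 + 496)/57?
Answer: 1763/57 ≈ 30.930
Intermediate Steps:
(1267 + 496)/57 = (1/57)*1763 = 1763/57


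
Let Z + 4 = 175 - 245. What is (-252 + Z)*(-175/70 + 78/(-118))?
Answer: 60799/59 ≈ 1030.5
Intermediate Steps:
Z = -74 (Z = -4 + (175 - 245) = -4 - 70 = -74)
(-252 + Z)*(-175/70 + 78/(-118)) = (-252 - 74)*(-175/70 + 78/(-118)) = -326*(-175*1/70 + 78*(-1/118)) = -326*(-5/2 - 39/59) = -326*(-373/118) = 60799/59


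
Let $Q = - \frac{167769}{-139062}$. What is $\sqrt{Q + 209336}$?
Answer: $\frac{\sqrt{9179621556182}}{6622} \approx 457.53$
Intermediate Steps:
$Q = \frac{7989}{6622}$ ($Q = \left(-167769\right) \left(- \frac{1}{139062}\right) = \frac{7989}{6622} \approx 1.2064$)
$\sqrt{Q + 209336} = \sqrt{\frac{7989}{6622} + 209336} = \sqrt{\frac{1386230981}{6622}} = \frac{\sqrt{9179621556182}}{6622}$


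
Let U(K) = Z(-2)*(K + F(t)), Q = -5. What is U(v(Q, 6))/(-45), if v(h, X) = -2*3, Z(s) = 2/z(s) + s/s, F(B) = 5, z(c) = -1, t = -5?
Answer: -1/45 ≈ -0.022222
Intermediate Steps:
Z(s) = -1 (Z(s) = 2/(-1) + s/s = 2*(-1) + 1 = -2 + 1 = -1)
v(h, X) = -6
U(K) = -5 - K (U(K) = -(K + 5) = -(5 + K) = -5 - K)
U(v(Q, 6))/(-45) = (-5 - 1*(-6))/(-45) = (-5 + 6)*(-1/45) = 1*(-1/45) = -1/45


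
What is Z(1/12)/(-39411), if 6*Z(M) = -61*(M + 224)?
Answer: 164029/2837592 ≈ 0.057806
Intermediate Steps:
Z(M) = -6832/3 - 61*M/6 (Z(M) = (-61*(M + 224))/6 = (-61*(224 + M))/6 = (-13664 - 61*M)/6 = -6832/3 - 61*M/6)
Z(1/12)/(-39411) = (-6832/3 - 61/6/12)/(-39411) = (-6832/3 - 61/6*1/12)*(-1/39411) = (-6832/3 - 61/72)*(-1/39411) = -164029/72*(-1/39411) = 164029/2837592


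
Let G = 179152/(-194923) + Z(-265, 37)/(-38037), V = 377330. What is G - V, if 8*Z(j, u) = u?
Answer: -22381115269303783/59314289208 ≈ -3.7733e+5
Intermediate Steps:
Z(j, u) = u/8
G = -54522449143/59314289208 (G = 179152/(-194923) + ((⅛)*37)/(-38037) = 179152*(-1/194923) + (37/8)*(-1/38037) = -179152/194923 - 37/304296 = -54522449143/59314289208 ≈ -0.91921)
G - V = -54522449143/59314289208 - 1*377330 = -54522449143/59314289208 - 377330 = -22381115269303783/59314289208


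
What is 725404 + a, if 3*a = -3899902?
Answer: -1723690/3 ≈ -5.7456e+5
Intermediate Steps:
a = -3899902/3 (a = (⅓)*(-3899902) = -3899902/3 ≈ -1.3000e+6)
725404 + a = 725404 - 3899902/3 = -1723690/3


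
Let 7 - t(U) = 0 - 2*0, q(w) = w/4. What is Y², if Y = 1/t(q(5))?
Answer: 1/49 ≈ 0.020408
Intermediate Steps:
q(w) = w/4 (q(w) = w*(¼) = w/4)
t(U) = 7 (t(U) = 7 - (0 - 2*0) = 7 - (0 + 0) = 7 - 1*0 = 7 + 0 = 7)
Y = ⅐ (Y = 1/7 = ⅐ ≈ 0.14286)
Y² = (⅐)² = 1/49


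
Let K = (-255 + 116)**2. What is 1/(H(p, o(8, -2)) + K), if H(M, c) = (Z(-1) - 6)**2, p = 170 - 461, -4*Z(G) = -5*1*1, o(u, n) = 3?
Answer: 16/309497 ≈ 5.1697e-5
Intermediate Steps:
Z(G) = 5/4 (Z(G) = -(-5*1)/4 = -(-5)/4 = -1/4*(-5) = 5/4)
p = -291
H(M, c) = 361/16 (H(M, c) = (5/4 - 6)**2 = (-19/4)**2 = 361/16)
K = 19321 (K = (-139)**2 = 19321)
1/(H(p, o(8, -2)) + K) = 1/(361/16 + 19321) = 1/(309497/16) = 16/309497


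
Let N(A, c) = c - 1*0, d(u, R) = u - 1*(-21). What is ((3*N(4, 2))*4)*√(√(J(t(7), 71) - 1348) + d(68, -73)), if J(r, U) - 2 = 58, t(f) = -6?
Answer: 24*√(89 + 2*I*√322) ≈ 230.8 + 44.783*I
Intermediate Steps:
d(u, R) = 21 + u (d(u, R) = u + 21 = 21 + u)
N(A, c) = c (N(A, c) = c + 0 = c)
J(r, U) = 60 (J(r, U) = 2 + 58 = 60)
((3*N(4, 2))*4)*√(√(J(t(7), 71) - 1348) + d(68, -73)) = ((3*2)*4)*√(√(60 - 1348) + (21 + 68)) = (6*4)*√(√(-1288) + 89) = 24*√(2*I*√322 + 89) = 24*√(89 + 2*I*√322)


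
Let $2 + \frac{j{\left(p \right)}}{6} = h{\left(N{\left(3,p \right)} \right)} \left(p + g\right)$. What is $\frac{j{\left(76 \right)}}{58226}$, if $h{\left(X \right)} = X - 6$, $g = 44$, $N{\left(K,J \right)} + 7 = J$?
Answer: $\frac{22674}{29113} \approx 0.77883$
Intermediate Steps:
$N{\left(K,J \right)} = -7 + J$
$h{\left(X \right)} = -6 + X$ ($h{\left(X \right)} = X - 6 = -6 + X$)
$j{\left(p \right)} = -12 + 6 \left(-13 + p\right) \left(44 + p\right)$ ($j{\left(p \right)} = -12 + 6 \left(-6 + \left(-7 + p\right)\right) \left(p + 44\right) = -12 + 6 \left(-13 + p\right) \left(44 + p\right)$)
$\frac{j{\left(76 \right)}}{58226} = \frac{-3444 + 6 \cdot 76^{2} + 186 \cdot 76}{58226} = \left(-3444 + 6 \cdot 5776 + 14136\right) \frac{1}{58226} = \left(-3444 + 34656 + 14136\right) \frac{1}{58226} = 45348 \cdot \frac{1}{58226} = \frac{22674}{29113}$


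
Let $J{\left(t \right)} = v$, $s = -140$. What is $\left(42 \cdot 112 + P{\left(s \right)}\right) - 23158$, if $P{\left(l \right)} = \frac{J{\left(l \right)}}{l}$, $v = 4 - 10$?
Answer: $- \frac{1291777}{70} \approx -18454.0$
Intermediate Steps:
$v = -6$ ($v = 4 - 10 = -6$)
$J{\left(t \right)} = -6$
$P{\left(l \right)} = - \frac{6}{l}$
$\left(42 \cdot 112 + P{\left(s \right)}\right) - 23158 = \left(42 \cdot 112 - \frac{6}{-140}\right) - 23158 = \left(4704 - - \frac{3}{70}\right) - 23158 = \left(4704 + \frac{3}{70}\right) - 23158 = \frac{329283}{70} - 23158 = - \frac{1291777}{70}$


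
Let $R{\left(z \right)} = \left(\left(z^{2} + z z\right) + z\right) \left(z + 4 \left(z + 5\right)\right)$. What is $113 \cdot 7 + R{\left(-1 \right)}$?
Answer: $806$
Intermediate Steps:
$R{\left(z \right)} = \left(20 + 5 z\right) \left(z + 2 z^{2}\right)$ ($R{\left(z \right)} = \left(\left(z^{2} + z^{2}\right) + z\right) \left(z + 4 \left(5 + z\right)\right) = \left(2 z^{2} + z\right) \left(z + \left(20 + 4 z\right)\right) = \left(z + 2 z^{2}\right) \left(20 + 5 z\right) = \left(20 + 5 z\right) \left(z + 2 z^{2}\right)$)
$113 \cdot 7 + R{\left(-1 \right)} = 113 \cdot 7 + 5 \left(-1\right) \left(4 + 2 \left(-1\right)^{2} + 9 \left(-1\right)\right) = 791 + 5 \left(-1\right) \left(4 + 2 \cdot 1 - 9\right) = 791 + 5 \left(-1\right) \left(4 + 2 - 9\right) = 791 + 5 \left(-1\right) \left(-3\right) = 791 + 15 = 806$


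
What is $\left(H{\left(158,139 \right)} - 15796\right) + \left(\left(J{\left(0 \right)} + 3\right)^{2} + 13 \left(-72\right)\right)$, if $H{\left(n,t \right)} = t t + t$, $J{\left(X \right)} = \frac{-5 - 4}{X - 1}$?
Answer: $2872$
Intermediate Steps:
$J{\left(X \right)} = - \frac{9}{-1 + X}$
$H{\left(n,t \right)} = t + t^{2}$ ($H{\left(n,t \right)} = t^{2} + t = t + t^{2}$)
$\left(H{\left(158,139 \right)} - 15796\right) + \left(\left(J{\left(0 \right)} + 3\right)^{2} + 13 \left(-72\right)\right) = \left(139 \left(1 + 139\right) - 15796\right) + \left(\left(- \frac{9}{-1 + 0} + 3\right)^{2} + 13 \left(-72\right)\right) = \left(139 \cdot 140 - 15796\right) - \left(936 - \left(- \frac{9}{-1} + 3\right)^{2}\right) = \left(19460 - 15796\right) - \left(936 - \left(\left(-9\right) \left(-1\right) + 3\right)^{2}\right) = 3664 - \left(936 - \left(9 + 3\right)^{2}\right) = 3664 - \left(936 - 12^{2}\right) = 3664 + \left(144 - 936\right) = 3664 - 792 = 2872$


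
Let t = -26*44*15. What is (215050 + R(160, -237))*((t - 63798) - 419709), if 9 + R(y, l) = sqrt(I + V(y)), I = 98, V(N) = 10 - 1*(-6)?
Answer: -107663932347 - 500667*sqrt(114) ≈ -1.0767e+11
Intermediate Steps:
V(N) = 16 (V(N) = 10 + 6 = 16)
t = -17160 (t = -1144*15 = -17160)
R(y, l) = -9 + sqrt(114) (R(y, l) = -9 + sqrt(98 + 16) = -9 + sqrt(114))
(215050 + R(160, -237))*((t - 63798) - 419709) = (215050 + (-9 + sqrt(114)))*((-17160 - 63798) - 419709) = (215041 + sqrt(114))*(-80958 - 419709) = (215041 + sqrt(114))*(-500667) = -107663932347 - 500667*sqrt(114)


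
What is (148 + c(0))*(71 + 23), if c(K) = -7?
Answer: 13254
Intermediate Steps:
(148 + c(0))*(71 + 23) = (148 - 7)*(71 + 23) = 141*94 = 13254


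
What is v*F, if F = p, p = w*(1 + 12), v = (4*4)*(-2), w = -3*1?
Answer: 1248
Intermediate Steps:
w = -3
v = -32 (v = 16*(-2) = -32)
p = -39 (p = -3*(1 + 12) = -3*13 = -39)
F = -39
v*F = -32*(-39) = 1248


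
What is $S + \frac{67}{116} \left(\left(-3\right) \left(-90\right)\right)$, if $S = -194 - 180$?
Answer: $- \frac{12647}{58} \approx -218.05$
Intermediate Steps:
$S = -374$ ($S = -194 - 180 = -374$)
$S + \frac{67}{116} \left(\left(-3\right) \left(-90\right)\right) = -374 + \frac{67}{116} \left(\left(-3\right) \left(-90\right)\right) = -374 + 67 \cdot \frac{1}{116} \cdot 270 = -374 + \frac{67}{116} \cdot 270 = -374 + \frac{9045}{58} = - \frac{12647}{58}$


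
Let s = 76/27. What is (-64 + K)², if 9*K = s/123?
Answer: 3658880352400/893352321 ≈ 4095.7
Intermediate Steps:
s = 76/27 (s = 76*(1/27) = 76/27 ≈ 2.8148)
K = 76/29889 (K = ((76/27)/123)/9 = ((76/27)*(1/123))/9 = (⅑)*(76/3321) = 76/29889 ≈ 0.0025427)
(-64 + K)² = (-64 + 76/29889)² = (-1912820/29889)² = 3658880352400/893352321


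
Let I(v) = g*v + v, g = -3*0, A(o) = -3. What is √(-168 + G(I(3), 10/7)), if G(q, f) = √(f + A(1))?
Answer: √(-8232 + 7*I*√77)/7 ≈ 0.048357 + 12.962*I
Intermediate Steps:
g = 0
I(v) = v (I(v) = 0*v + v = 0 + v = v)
G(q, f) = √(-3 + f) (G(q, f) = √(f - 3) = √(-3 + f))
√(-168 + G(I(3), 10/7)) = √(-168 + √(-3 + 10/7)) = √(-168 + √(-11/7)) = √(-168 + I*√77/7)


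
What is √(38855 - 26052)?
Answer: √12803 ≈ 113.15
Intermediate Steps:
√(38855 - 26052) = √12803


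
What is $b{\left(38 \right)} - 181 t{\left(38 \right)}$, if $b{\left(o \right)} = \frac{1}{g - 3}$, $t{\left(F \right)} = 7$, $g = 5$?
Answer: $- \frac{2533}{2} \approx -1266.5$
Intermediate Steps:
$b{\left(o \right)} = \frac{1}{2}$ ($b{\left(o \right)} = \frac{1}{5 - 3} = \frac{1}{2}$)
$b{\left(38 \right)} - 181 t{\left(38 \right)} = \frac{1}{2} - 1267 = - \frac{2533}{2}$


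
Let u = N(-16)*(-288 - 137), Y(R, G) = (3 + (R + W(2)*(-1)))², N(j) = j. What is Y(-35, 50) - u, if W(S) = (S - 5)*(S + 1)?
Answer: -6271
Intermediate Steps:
W(S) = (1 + S)*(-5 + S) (W(S) = (-5 + S)*(1 + S) = (1 + S)*(-5 + S))
Y(R, G) = (12 + R)² (Y(R, G) = (3 + (R + (-5 + 2² - 4*2)*(-1)))² = (3 + (R + (-5 + 4 - 8)*(-1)))² = (3 + (R - 9*(-1)))² = (3 + (R + 9))² = (3 + (9 + R))² = (12 + R)²)
u = 6800 (u = -16*(-288 - 137) = -16*(-425) = 6800)
Y(-35, 50) - u = (12 - 35)² - 1*6800 = (-23)² - 6800 = 529 - 6800 = -6271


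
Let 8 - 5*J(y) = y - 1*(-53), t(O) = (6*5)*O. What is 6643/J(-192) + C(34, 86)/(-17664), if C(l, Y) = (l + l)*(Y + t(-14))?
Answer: 1170731/5152 ≈ 227.24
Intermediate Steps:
t(O) = 30*O
C(l, Y) = 2*l*(-420 + Y) (C(l, Y) = (l + l)*(Y + 30*(-14)) = (2*l)*(Y - 420) = (2*l)*(-420 + Y) = 2*l*(-420 + Y))
J(y) = -9 - y/5 (J(y) = 8/5 - (y - 1*(-53))/5 = 8/5 - (y + 53)/5 = 8/5 - (53 + y)/5 = 8/5 + (-53/5 - y/5) = -9 - y/5)
6643/J(-192) + C(34, 86)/(-17664) = 6643/(-9 - 1/5*(-192)) + (2*34*(-420 + 86))/(-17664) = 6643/(-9 + 192/5) + (2*34*(-334))*(-1/17664) = 6643/(147/5) - 22712*(-1/17664) = 6643*(5/147) + 2839/2208 = 4745/21 + 2839/2208 = 1170731/5152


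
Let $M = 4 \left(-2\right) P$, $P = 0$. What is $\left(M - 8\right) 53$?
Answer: $-424$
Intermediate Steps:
$M = 0$ ($M = 4 \left(-2\right) 0 = \left(-8\right) 0 = 0$)
$\left(M - 8\right) 53 = \left(0 - 8\right) 53 = \left(-8\right) 53 = -424$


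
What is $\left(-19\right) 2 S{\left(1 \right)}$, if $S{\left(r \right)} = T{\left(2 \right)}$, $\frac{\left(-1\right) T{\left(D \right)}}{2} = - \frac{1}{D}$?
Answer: $-38$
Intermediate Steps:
$T{\left(D \right)} = \frac{2}{D}$ ($T{\left(D \right)} = - 2 \left(- \frac{1}{D}\right) = \frac{2}{D}$)
$S{\left(r \right)} = 1$ ($S{\left(r \right)} = \frac{2}{2} = 2 \cdot \frac{1}{2} = 1$)
$\left(-19\right) 2 S{\left(1 \right)} = \left(-19\right) 2 \cdot 1 = \left(-38\right) 1 = -38$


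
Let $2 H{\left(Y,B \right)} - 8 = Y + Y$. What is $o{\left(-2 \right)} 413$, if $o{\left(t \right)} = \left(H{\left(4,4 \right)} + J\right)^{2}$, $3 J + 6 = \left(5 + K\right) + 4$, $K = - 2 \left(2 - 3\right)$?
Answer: $\frac{347333}{9} \approx 38593.0$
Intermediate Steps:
$K = 2$ ($K = \left(-2\right) \left(-1\right) = 2$)
$H{\left(Y,B \right)} = 4 + Y$ ($H{\left(Y,B \right)} = 4 + \frac{Y + Y}{2} = 4 + \frac{2 Y}{2} = 4 + Y$)
$J = \frac{5}{3}$ ($J = -2 + \frac{\left(5 + 2\right) + 4}{3} = -2 + \frac{7 + 4}{3} = -2 + \frac{1}{3} \cdot 11 = -2 + \frac{11}{3} = \frac{5}{3} \approx 1.6667$)
$o{\left(t \right)} = \frac{841}{9}$ ($o{\left(t \right)} = \left(\left(4 + 4\right) + \frac{5}{3}\right)^{2} = \left(8 + \frac{5}{3}\right)^{2} = \left(\frac{29}{3}\right)^{2} = \frac{841}{9}$)
$o{\left(-2 \right)} 413 = \frac{841}{9} \cdot 413 = \frac{347333}{9}$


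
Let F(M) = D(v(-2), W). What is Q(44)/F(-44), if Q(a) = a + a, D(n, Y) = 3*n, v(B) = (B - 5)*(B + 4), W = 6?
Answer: -44/21 ≈ -2.0952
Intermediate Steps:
v(B) = (-5 + B)*(4 + B)
Q(a) = 2*a
F(M) = -42 (F(M) = 3*(-20 + (-2)**2 - 1*(-2)) = 3*(-20 + 4 + 2) = 3*(-14) = -42)
Q(44)/F(-44) = (2*44)/(-42) = 88*(-1/42) = -44/21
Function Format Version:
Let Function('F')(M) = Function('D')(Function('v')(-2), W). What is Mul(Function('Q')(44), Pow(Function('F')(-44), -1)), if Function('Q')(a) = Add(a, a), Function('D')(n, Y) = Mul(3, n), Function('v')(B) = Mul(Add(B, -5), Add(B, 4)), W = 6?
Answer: Rational(-44, 21) ≈ -2.0952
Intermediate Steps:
Function('v')(B) = Mul(Add(-5, B), Add(4, B))
Function('Q')(a) = Mul(2, a)
Function('F')(M) = -42 (Function('F')(M) = Mul(3, Add(-20, Pow(-2, 2), Mul(-1, -2))) = Mul(3, Add(-20, 4, 2)) = Mul(3, -14) = -42)
Mul(Function('Q')(44), Pow(Function('F')(-44), -1)) = Mul(Mul(2, 44), Pow(-42, -1)) = Mul(88, Rational(-1, 42)) = Rational(-44, 21)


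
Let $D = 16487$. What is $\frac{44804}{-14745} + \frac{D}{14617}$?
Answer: $- \frac{411799253}{215527665} \approx -1.9107$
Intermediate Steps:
$\frac{44804}{-14745} + \frac{D}{14617} = \frac{44804}{-14745} + \frac{16487}{14617} = 44804 \left(- \frac{1}{14745}\right) + 16487 \cdot \frac{1}{14617} = - \frac{44804}{14745} + \frac{16487}{14617} = - \frac{411799253}{215527665}$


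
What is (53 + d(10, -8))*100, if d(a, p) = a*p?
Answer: -2700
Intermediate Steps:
(53 + d(10, -8))*100 = (53 + 10*(-8))*100 = (53 - 80)*100 = -27*100 = -2700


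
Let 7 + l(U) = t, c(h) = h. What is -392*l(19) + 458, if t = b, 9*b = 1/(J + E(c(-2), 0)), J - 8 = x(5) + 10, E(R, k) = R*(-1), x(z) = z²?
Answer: 1296418/405 ≈ 3201.0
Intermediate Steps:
E(R, k) = -R
J = 43 (J = 8 + (5² + 10) = 8 + (25 + 10) = 8 + 35 = 43)
b = 1/405 (b = 1/(9*(43 - 1*(-2))) = 1/(9*(43 + 2)) = (⅑)/45 = (⅑)*(1/45) = 1/405 ≈ 0.0024691)
t = 1/405 ≈ 0.0024691
l(U) = -2834/405 (l(U) = -7 + 1/405 = -2834/405)
-392*l(19) + 458 = -392*(-2834/405) + 458 = 1110928/405 + 458 = 1296418/405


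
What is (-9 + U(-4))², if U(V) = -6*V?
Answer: 225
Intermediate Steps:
(-9 + U(-4))² = (-9 - 6*(-4))² = (-9 + 24)² = 15² = 225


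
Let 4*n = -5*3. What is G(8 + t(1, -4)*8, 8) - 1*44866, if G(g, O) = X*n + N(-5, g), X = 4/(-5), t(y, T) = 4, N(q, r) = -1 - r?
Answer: -44904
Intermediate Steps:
n = -15/4 (n = (-5*3)/4 = (1/4)*(-15) = -15/4 ≈ -3.7500)
X = -4/5 (X = 4*(-1/5) = -4/5 ≈ -0.80000)
G(g, O) = 2 - g (G(g, O) = -4/5*(-15/4) + (-1 - g) = 3 + (-1 - g) = 2 - g)
G(8 + t(1, -4)*8, 8) - 1*44866 = (2 - (8 + 4*8)) - 1*44866 = (2 - (8 + 32)) - 44866 = (2 - 1*40) - 44866 = (2 - 40) - 44866 = -38 - 44866 = -44904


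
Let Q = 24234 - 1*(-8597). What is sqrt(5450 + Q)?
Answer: sqrt(38281) ≈ 195.66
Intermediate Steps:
Q = 32831 (Q = 24234 + 8597 = 32831)
sqrt(5450 + Q) = sqrt(5450 + 32831) = sqrt(38281)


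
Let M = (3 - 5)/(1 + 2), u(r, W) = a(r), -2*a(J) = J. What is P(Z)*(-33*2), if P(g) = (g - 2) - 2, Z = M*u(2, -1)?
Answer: 220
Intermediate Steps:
a(J) = -J/2
u(r, W) = -r/2
M = -2/3 ≈ -0.66667
Z = 2/3 (Z = -(-1)*2/3 = -2/3*(-1) = 2/3 ≈ 0.66667)
P(g) = -4 + g (P(g) = (-2 + g) - 2 = -4 + g)
P(Z)*(-33*2) = (-4 + 2/3)*(-33*2) = -10/3*(-66) = 220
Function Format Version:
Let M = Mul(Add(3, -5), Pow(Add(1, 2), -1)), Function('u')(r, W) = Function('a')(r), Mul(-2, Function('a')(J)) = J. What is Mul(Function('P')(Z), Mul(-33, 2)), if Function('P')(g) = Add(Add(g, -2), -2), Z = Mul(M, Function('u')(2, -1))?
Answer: 220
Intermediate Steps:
Function('a')(J) = Mul(Rational(-1, 2), J)
Function('u')(r, W) = Mul(Rational(-1, 2), r)
M = Rational(-2, 3) (M = Mul(-2, Pow(3, -1)) = Mul(-2, Rational(1, 3)) = Rational(-2, 3) ≈ -0.66667)
Z = Rational(2, 3) (Z = Mul(Rational(-2, 3), Mul(Rational(-1, 2), 2)) = Mul(Rational(-2, 3), -1) = Rational(2, 3) ≈ 0.66667)
Function('P')(g) = Add(-4, g) (Function('P')(g) = Add(Add(-2, g), -2) = Add(-4, g))
Mul(Function('P')(Z), Mul(-33, 2)) = Mul(Add(-4, Rational(2, 3)), Mul(-33, 2)) = Mul(Rational(-10, 3), -66) = 220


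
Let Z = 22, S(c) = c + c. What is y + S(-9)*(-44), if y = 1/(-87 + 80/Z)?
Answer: 726253/917 ≈ 791.99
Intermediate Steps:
S(c) = 2*c
y = -11/917 (y = 1/(-87 + 80/22) = 1/(-87 + 80*(1/22)) = 1/(-87 + 40/11) = 1/(-917/11) = -11/917 ≈ -0.011996)
y + S(-9)*(-44) = -11/917 + (2*(-9))*(-44) = -11/917 - 18*(-44) = -11/917 + 792 = 726253/917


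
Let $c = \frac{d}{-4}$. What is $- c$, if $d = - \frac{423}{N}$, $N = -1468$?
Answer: $\frac{423}{5872} \approx 0.072037$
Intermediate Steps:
$d = \frac{423}{1468}$ ($d = - \frac{423}{-1468} = \left(-423\right) \left(- \frac{1}{1468}\right) = \frac{423}{1468} \approx 0.28815$)
$c = - \frac{423}{5872}$ ($c = \frac{1}{-4} \cdot \frac{423}{1468} = \left(- \frac{1}{4}\right) \frac{423}{1468} = - \frac{423}{5872} \approx -0.072037$)
$- c = \left(-1\right) \left(- \frac{423}{5872}\right) = \frac{423}{5872}$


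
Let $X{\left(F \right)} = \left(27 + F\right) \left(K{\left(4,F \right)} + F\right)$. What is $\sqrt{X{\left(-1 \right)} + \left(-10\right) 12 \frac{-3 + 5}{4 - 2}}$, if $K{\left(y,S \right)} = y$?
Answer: $i \sqrt{42} \approx 6.4807 i$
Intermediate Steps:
$X{\left(F \right)} = \left(4 + F\right) \left(27 + F\right)$ ($X{\left(F \right)} = \left(27 + F\right) \left(4 + F\right) = \left(4 + F\right) \left(27 + F\right)$)
$\sqrt{X{\left(-1 \right)} + \left(-10\right) 12 \frac{-3 + 5}{4 - 2}} = \sqrt{\left(108 + \left(-1\right)^{2} + 31 \left(-1\right)\right) + \left(-10\right) 12 \frac{-3 + 5}{4 - 2}} = \sqrt{\left(108 + 1 - 31\right) - 120 \cdot \frac{2}{2}} = \sqrt{78 - 120 \cdot 2 \cdot \frac{1}{2}} = \sqrt{78 - 120} = \sqrt{-42} = i \sqrt{42}$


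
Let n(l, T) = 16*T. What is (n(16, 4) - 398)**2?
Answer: 111556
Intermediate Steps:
(n(16, 4) - 398)**2 = (16*4 - 398)**2 = (64 - 398)**2 = (-334)**2 = 111556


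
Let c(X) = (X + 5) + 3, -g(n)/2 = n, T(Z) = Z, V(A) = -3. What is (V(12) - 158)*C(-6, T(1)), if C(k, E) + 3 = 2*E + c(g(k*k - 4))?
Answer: 9177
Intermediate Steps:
g(n) = -2*n
c(X) = 8 + X (c(X) = (5 + X) + 3 = 8 + X)
C(k, E) = 13 - 2*k**2 + 2*E (C(k, E) = -3 + (2*E + (8 - 2*(k*k - 4))) = -3 + (2*E + (8 - 2*(k**2 - 4))) = -3 + (2*E + (8 - 2*(-4 + k**2))) = -3 + (2*E + (8 + (8 - 2*k**2))) = -3 + (2*E + (16 - 2*k**2)) = -3 + (16 - 2*k**2 + 2*E) = 13 - 2*k**2 + 2*E)
(V(12) - 158)*C(-6, T(1)) = (-3 - 158)*(13 - 2*(-6)**2 + 2*1) = -161*(13 - 2*36 + 2) = -161*(13 - 72 + 2) = -161*(-57) = 9177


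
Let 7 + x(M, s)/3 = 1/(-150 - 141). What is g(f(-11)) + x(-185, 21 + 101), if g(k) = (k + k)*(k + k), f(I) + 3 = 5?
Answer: -486/97 ≈ -5.0103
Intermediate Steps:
f(I) = 2 (f(I) = -3 + 5 = 2)
g(k) = 4*k² (g(k) = (2*k)*(2*k) = 4*k²)
x(M, s) = -2038/97 (x(M, s) = -21 + 3/(-150 - 141) = -21 + 3/(-291) = -21 + 3*(-1/291) = -21 - 1/97 = -2038/97)
g(f(-11)) + x(-185, 21 + 101) = 4*2² - 2038/97 = 4*4 - 2038/97 = 16 - 2038/97 = -486/97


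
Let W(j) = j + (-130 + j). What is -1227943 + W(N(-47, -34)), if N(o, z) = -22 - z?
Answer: -1228049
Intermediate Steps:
W(j) = -130 + 2*j
-1227943 + W(N(-47, -34)) = -1227943 + (-130 + 2*(-22 - 1*(-34))) = -1227943 + (-130 + 2*(-22 + 34)) = -1227943 + (-130 + 2*12) = -1227943 + (-130 + 24) = -1227943 - 106 = -1228049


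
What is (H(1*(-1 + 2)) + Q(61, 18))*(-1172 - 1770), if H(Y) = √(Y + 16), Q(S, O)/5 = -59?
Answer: 867890 - 2942*√17 ≈ 8.5576e+5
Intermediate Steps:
Q(S, O) = -295 (Q(S, O) = 5*(-59) = -295)
H(Y) = √(16 + Y)
(H(1*(-1 + 2)) + Q(61, 18))*(-1172 - 1770) = (√(16 + 1*(-1 + 2)) - 295)*(-1172 - 1770) = (√(16 + 1*1) - 295)*(-2942) = (√(16 + 1) - 295)*(-2942) = (√17 - 295)*(-2942) = (-295 + √17)*(-2942) = 867890 - 2942*√17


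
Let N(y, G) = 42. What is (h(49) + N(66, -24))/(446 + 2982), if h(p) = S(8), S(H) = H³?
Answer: 277/1714 ≈ 0.16161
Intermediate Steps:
h(p) = 512 (h(p) = 8³ = 512)
(h(49) + N(66, -24))/(446 + 2982) = (512 + 42)/(446 + 2982) = 554/3428 = 554*(1/3428) = 277/1714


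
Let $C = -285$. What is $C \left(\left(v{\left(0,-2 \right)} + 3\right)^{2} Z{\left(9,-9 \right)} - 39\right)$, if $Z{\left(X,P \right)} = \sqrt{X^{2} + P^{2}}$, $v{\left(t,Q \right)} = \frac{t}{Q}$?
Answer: $11115 - 23085 \sqrt{2} \approx -21532.0$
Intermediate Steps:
$Z{\left(X,P \right)} = \sqrt{P^{2} + X^{2}}$
$C \left(\left(v{\left(0,-2 \right)} + 3\right)^{2} Z{\left(9,-9 \right)} - 39\right) = - 285 \left(\left(\frac{0}{-2} + 3\right)^{2} \sqrt{\left(-9\right)^{2} + 9^{2}} - 39\right) = - 285 \left(\left(0 \left(- \frac{1}{2}\right) + 3\right)^{2} \sqrt{81 + 81} - 39\right) = - 285 \left(\left(0 + 3\right)^{2} \sqrt{162} - 39\right) = - 285 \left(3^{2} \cdot 9 \sqrt{2} - 39\right) = - 285 \left(9 \cdot 9 \sqrt{2} - 39\right) = - 285 \left(81 \sqrt{2} - 39\right) = - 285 \left(-39 + 81 \sqrt{2}\right) = 11115 - 23085 \sqrt{2}$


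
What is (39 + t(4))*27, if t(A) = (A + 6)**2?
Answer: 3753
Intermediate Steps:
t(A) = (6 + A)**2
(39 + t(4))*27 = (39 + (6 + 4)**2)*27 = (39 + 10**2)*27 = (39 + 100)*27 = 139*27 = 3753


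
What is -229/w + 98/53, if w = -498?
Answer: 60941/26394 ≈ 2.3089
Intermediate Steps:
-229/w + 98/53 = -229/(-498) + 98/53 = -229*(-1/498) + 98*(1/53) = 229/498 + 98/53 = 60941/26394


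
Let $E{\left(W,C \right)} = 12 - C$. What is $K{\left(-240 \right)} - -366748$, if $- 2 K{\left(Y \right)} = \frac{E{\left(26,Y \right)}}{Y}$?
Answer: $\frac{14669941}{40} \approx 3.6675 \cdot 10^{5}$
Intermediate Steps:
$K{\left(Y \right)} = - \frac{12 - Y}{2 Y}$ ($K{\left(Y \right)} = - \frac{\left(12 - Y\right) \frac{1}{Y}}{2} = - \frac{\frac{1}{Y} \left(12 - Y\right)}{2} = - \frac{12 - Y}{2 Y}$)
$K{\left(-240 \right)} - -366748 = \frac{-12 - 240}{2 \left(-240\right)} - -366748 = \frac{1}{2} \left(- \frac{1}{240}\right) \left(-252\right) + 366748 = \frac{21}{40} + 366748 = \frac{14669941}{40}$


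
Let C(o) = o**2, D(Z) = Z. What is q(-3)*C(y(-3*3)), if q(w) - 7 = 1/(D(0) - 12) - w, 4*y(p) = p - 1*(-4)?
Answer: 2975/192 ≈ 15.495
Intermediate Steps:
y(p) = 1 + p/4 (y(p) = (p - 1*(-4))/4 = (p + 4)/4 = (4 + p)/4 = 1 + p/4)
q(w) = 83/12 - w (q(w) = 7 + (1/(0 - 12) - w) = 7 + (1/(-12) - w) = 7 + (-1/12 - w) = 83/12 - w)
q(-3)*C(y(-3*3)) = (83/12 - 1*(-3))*(1 + (-3*3)/4)**2 = (83/12 + 3)*(1 + (1/4)*(-9))**2 = 119*(1 - 9/4)**2/12 = 119*(-5/4)**2/12 = (119/12)*(25/16) = 2975/192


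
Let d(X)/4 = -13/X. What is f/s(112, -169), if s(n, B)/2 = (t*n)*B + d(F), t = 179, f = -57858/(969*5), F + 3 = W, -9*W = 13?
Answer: 19286/10943563969 ≈ 1.7623e-6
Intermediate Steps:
W = -13/9 (W = -⅑*13 = -13/9 ≈ -1.4444)
F = -40/9 (F = -3 - 13/9 = -40/9 ≈ -4.4444)
d(X) = -52/X (d(X) = 4*(-13/X) = -52/X)
f = -19286/1615 (f = -57858/4845 = -57858*1/4845 = -19286/1615 ≈ -11.942)
s(n, B) = 117/5 + 358*B*n (s(n, B) = 2*((179*n)*B - 52/(-40/9)) = 2*(179*B*n - 52*(-9/40)) = 2*(179*B*n + 117/10) = 2*(117/10 + 179*B*n) = 117/5 + 358*B*n)
f/s(112, -169) = -19286/(1615*(117/5 + 358*(-169)*112)) = -19286/(1615*(117/5 - 6776224)) = -19286/(1615*(-33881003/5)) = -19286/1615*(-5/33881003) = 19286/10943563969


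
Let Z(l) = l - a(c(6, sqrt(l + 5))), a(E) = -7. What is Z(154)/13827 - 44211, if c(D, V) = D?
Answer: -611305336/13827 ≈ -44211.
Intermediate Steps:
Z(l) = 7 + l (Z(l) = l - 1*(-7) = l + 7 = 7 + l)
Z(154)/13827 - 44211 = (7 + 154)/13827 - 44211 = 161*(1/13827) - 44211 = 161/13827 - 44211 = -611305336/13827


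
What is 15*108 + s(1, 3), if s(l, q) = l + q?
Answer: 1624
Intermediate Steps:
15*108 + s(1, 3) = 15*108 + (1 + 3) = 1620 + 4 = 1624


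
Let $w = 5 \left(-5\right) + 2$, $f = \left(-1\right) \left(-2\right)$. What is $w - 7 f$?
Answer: $-37$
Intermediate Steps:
$f = 2$
$w = -23$ ($w = -25 + 2 = -23$)
$w - 7 f = -23 - 14 = -37$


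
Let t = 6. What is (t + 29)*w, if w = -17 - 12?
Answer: -1015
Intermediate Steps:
w = -29
(t + 29)*w = (6 + 29)*(-29) = 35*(-29) = -1015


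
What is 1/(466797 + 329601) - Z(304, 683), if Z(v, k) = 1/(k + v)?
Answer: -88379/87338314 ≈ -0.0010119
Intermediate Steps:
1/(466797 + 329601) - Z(304, 683) = 1/(466797 + 329601) - 1/(683 + 304) = 1/796398 - 1/987 = -88379/87338314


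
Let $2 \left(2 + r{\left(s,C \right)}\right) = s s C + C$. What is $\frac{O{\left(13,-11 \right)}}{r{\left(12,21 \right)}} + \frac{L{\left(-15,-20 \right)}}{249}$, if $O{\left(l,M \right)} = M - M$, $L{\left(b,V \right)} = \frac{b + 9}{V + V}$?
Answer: $\frac{1}{1660} \approx 0.00060241$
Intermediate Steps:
$L{\left(b,V \right)} = \frac{9 + b}{2 V}$
$O{\left(l,M \right)} = 0$
$r{\left(s,C \right)} = -2 + \frac{C}{2} + \frac{C s^{2}}{2}$ ($r{\left(s,C \right)} = -2 + \frac{s s C + C}{2} = -2 + \frac{s^{2} C + C}{2} = -2 + \frac{C s^{2} + C}{2} = -2 + \frac{C + C s^{2}}{2} = -2 + \left(\frac{C}{2} + \frac{C s^{2}}{2}\right) = -2 + \frac{C}{2} + \frac{C s^{2}}{2}$)
$\frac{O{\left(13,-11 \right)}}{r{\left(12,21 \right)}} + \frac{L{\left(-15,-20 \right)}}{249} = \frac{0}{-2 + \frac{1}{2} \cdot 21 + \frac{1}{2} \cdot 21 \cdot 12^{2}} + \frac{\frac{1}{2} \frac{1}{-20} \left(9 - 15\right)}{249} = \frac{0}{-2 + \frac{21}{2} + \frac{1}{2} \cdot 21 \cdot 144} + \frac{1}{2} \left(- \frac{1}{20}\right) \left(-6\right) \frac{1}{249} = \frac{0}{-2 + \frac{21}{2} + 1512} + \frac{3}{20} \cdot \frac{1}{249} = \frac{0}{\frac{3041}{2}} + \frac{1}{1660} = 0 \cdot \frac{2}{3041} + \frac{1}{1660} = 0 + \frac{1}{1660} = \frac{1}{1660}$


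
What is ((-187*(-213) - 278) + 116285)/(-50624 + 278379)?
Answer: 155838/227755 ≈ 0.68424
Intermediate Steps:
((-187*(-213) - 278) + 116285)/(-50624 + 278379) = ((39831 - 278) + 116285)/227755 = (39553 + 116285)*(1/227755) = 155838*(1/227755) = 155838/227755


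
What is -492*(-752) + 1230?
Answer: 371214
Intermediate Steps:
-492*(-752) + 1230 = 369984 + 1230 = 371214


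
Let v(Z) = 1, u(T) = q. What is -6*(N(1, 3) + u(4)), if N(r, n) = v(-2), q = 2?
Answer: -18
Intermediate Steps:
u(T) = 2
N(r, n) = 1
-6*(N(1, 3) + u(4)) = -6*(1 + 2) = -6*3 = -18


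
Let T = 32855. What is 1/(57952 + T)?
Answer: 1/90807 ≈ 1.1012e-5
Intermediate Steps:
1/(57952 + T) = 1/(57952 + 32855) = 1/90807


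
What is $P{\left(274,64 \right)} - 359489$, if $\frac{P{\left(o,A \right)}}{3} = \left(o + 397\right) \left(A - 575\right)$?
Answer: $-1388132$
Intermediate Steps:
$P{\left(o,A \right)} = 3 \left(-575 + A\right) \left(397 + o\right)$ ($P{\left(o,A \right)} = 3 \left(o + 397\right) \left(A - 575\right) = 3 \left(397 + o\right) \left(-575 + A\right) = 3 \left(-575 + A\right) \left(397 + o\right)$)
$P{\left(274,64 \right)} - 359489 = \left(-684825 - 472650 + 1191 \cdot 64 + 3 \cdot 64 \cdot 274\right) - 359489 = \left(-684825 - 472650 + 76224 + 52608\right) - 359489 = -1028643 - 359489 = -1388132$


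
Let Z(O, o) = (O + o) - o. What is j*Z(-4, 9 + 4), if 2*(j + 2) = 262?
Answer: -516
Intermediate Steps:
j = 129 (j = -2 + (½)*262 = -2 + 131 = 129)
Z(O, o) = O
j*Z(-4, 9 + 4) = 129*(-4) = -516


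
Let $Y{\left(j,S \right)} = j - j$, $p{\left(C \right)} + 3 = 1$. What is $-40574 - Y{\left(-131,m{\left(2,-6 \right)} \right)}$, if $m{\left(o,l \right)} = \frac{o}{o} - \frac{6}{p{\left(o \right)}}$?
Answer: $-40574$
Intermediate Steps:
$p{\left(C \right)} = -2$ ($p{\left(C \right)} = -3 + 1 = -2$)
$m{\left(o,l \right)} = 4$ ($m{\left(o,l \right)} = \frac{o}{o} - \frac{6}{-2} = 1 - -3 = 1 + 3 = 4$)
$Y{\left(j,S \right)} = 0$
$-40574 - Y{\left(-131,m{\left(2,-6 \right)} \right)} = -40574 - 0 = -40574 + 0 = -40574$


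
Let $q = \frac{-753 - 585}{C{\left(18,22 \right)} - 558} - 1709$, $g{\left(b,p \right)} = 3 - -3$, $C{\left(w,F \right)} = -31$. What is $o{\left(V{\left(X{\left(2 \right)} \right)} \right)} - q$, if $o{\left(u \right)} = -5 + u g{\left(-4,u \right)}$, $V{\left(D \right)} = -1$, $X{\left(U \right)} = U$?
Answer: $\frac{998784}{589} \approx 1695.7$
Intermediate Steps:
$g{\left(b,p \right)} = 6$ ($g{\left(b,p \right)} = 3 + 3 = 6$)
$o{\left(u \right)} = -5 + 6 u$ ($o{\left(u \right)} = -5 + u 6 = -5 + 6 u$)
$q = - \frac{1005263}{589}$ ($q = \frac{-753 - 585}{-31 - 558} - 1709 = - \frac{1338}{-589} - 1709 = \left(-1338\right) \left(- \frac{1}{589}\right) - 1709 = \frac{1338}{589} - 1709 = - \frac{1005263}{589} \approx -1706.7$)
$o{\left(V{\left(X{\left(2 \right)} \right)} \right)} - q = \left(-5 + 6 \left(-1\right)\right) - - \frac{1005263}{589} = \left(-5 - 6\right) + \frac{1005263}{589} = -11 + \frac{1005263}{589} = \frac{998784}{589}$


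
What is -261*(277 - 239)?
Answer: -9918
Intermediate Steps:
-261*(277 - 239) = -261*38 = -9918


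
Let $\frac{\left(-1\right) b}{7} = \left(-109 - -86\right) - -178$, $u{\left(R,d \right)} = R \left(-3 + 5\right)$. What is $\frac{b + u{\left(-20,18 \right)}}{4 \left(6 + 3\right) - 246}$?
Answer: $\frac{75}{14} \approx 5.3571$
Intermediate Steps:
$u{\left(R,d \right)} = 2 R$ ($u{\left(R,d \right)} = R 2 = 2 R$)
$b = -1085$ ($b = - 7 \left(\left(-109 - -86\right) - -178\right) = - 7 \left(\left(-109 + 86\right) + 178\right) = - 7 \left(-23 + 178\right) = \left(-7\right) 155 = -1085$)
$\frac{b + u{\left(-20,18 \right)}}{4 \left(6 + 3\right) - 246} = \frac{-1085 + 2 \left(-20\right)}{4 \left(6 + 3\right) - 246} = \frac{-1085 - 40}{4 \cdot 9 - 246} = - \frac{1125}{36 - 246} = - \frac{1125}{-210} = \left(-1125\right) \left(- \frac{1}{210}\right) = \frac{75}{14}$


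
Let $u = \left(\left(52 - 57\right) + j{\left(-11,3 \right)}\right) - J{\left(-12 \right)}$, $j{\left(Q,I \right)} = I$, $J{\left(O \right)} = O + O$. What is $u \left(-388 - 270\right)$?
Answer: $-14476$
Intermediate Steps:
$J{\left(O \right)} = 2 O$
$u = 22$ ($u = \left(\left(52 - 57\right) + 3\right) - 2 \left(-12\right) = \left(\left(52 - 57\right) + 3\right) - -24 = \left(-5 + 3\right) + 24 = -2 + 24 = 22$)
$u \left(-388 - 270\right) = 22 \left(-388 - 270\right) = 22 \left(-658\right) = -14476$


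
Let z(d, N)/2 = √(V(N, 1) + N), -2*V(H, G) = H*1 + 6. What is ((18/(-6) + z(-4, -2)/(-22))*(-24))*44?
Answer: 3168 + 192*I ≈ 3168.0 + 192.0*I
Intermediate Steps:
V(H, G) = -3 - H/2 (V(H, G) = -(H*1 + 6)/2 = -(H + 6)/2 = -(6 + H)/2 = -3 - H/2)
z(d, N) = 2*√(-3 + N/2) (z(d, N) = 2*√((-3 - N/2) + N) = 2*√(-3 + N/2))
((18/(-6) + z(-4, -2)/(-22))*(-24))*44 = ((18/(-6) + √(-12 + 2*(-2))/(-22))*(-24))*44 = ((18*(-⅙) + √(-12 - 4)*(-1/22))*(-24))*44 = ((-3 + √(-16)*(-1/22))*(-24))*44 = ((-3 + (4*I)*(-1/22))*(-24))*44 = ((-3 - 2*I/11)*(-24))*44 = (72 + 48*I/11)*44 = 3168 + 192*I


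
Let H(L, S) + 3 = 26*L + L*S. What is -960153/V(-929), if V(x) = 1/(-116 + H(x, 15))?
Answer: 36685525824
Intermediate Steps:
H(L, S) = -3 + 26*L + L*S (H(L, S) = -3 + (26*L + L*S) = -3 + 26*L + L*S)
V(x) = 1/(-119 + 41*x) (V(x) = 1/(-116 + (-3 + 26*x + x*15)) = 1/(-116 + (-3 + 26*x + 15*x)) = 1/(-116 + (-3 + 41*x)) = 1/(-119 + 41*x))
-960153/V(-929) = -960153/(1/(-119 + 41*(-929))) = -960153/(1/(-119 - 38089)) = -960153/(1/(-38208)) = -960153/(-1/38208) = -960153*(-38208) = 36685525824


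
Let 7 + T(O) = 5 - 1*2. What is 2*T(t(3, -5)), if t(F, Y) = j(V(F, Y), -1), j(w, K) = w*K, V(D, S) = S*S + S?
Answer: -8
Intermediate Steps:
V(D, S) = S + S² (V(D, S) = S² + S = S + S²)
j(w, K) = K*w
t(F, Y) = -Y*(1 + Y)
T(O) = -4 (T(O) = -7 + (5 - 1*2) = -7 + (5 - 2) = -7 + 3 = -4)
2*T(t(3, -5)) = 2*(-4) = -8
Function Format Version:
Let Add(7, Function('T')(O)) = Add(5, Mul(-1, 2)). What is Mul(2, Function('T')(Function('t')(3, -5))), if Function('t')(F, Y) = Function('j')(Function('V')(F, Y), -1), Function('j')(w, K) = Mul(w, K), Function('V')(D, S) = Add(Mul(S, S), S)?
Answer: -8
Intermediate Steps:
Function('V')(D, S) = Add(S, Pow(S, 2)) (Function('V')(D, S) = Add(Pow(S, 2), S) = Add(S, Pow(S, 2)))
Function('j')(w, K) = Mul(K, w)
Function('t')(F, Y) = Mul(-1, Y, Add(1, Y)) (Function('t')(F, Y) = Mul(-1, Mul(Y, Add(1, Y))) = Mul(-1, Y, Add(1, Y)))
Function('T')(O) = -4 (Function('T')(O) = Add(-7, Add(5, Mul(-1, 2))) = Add(-7, Add(5, -2)) = Add(-7, 3) = -4)
Mul(2, Function('T')(Function('t')(3, -5))) = Mul(2, -4) = -8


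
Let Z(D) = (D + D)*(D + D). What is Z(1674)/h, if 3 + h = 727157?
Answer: 5604552/363577 ≈ 15.415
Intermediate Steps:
h = 727154 (h = -3 + 727157 = 727154)
Z(D) = 4*D² (Z(D) = (2*D)*(2*D) = 4*D²)
Z(1674)/h = (4*1674²)/727154 = (4*2802276)*(1/727154) = 11209104*(1/727154) = 5604552/363577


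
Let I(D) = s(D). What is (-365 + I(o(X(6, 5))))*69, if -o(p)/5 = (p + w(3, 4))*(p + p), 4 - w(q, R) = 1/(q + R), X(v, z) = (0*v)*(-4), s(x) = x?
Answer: -25185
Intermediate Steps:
X(v, z) = 0 (X(v, z) = 0*(-4) = 0)
w(q, R) = 4 - 1/(R + q) (w(q, R) = 4 - 1/(q + R) = 4 - 1/(R + q))
o(p) = -10*p*(27/7 + p) (o(p) = -5*(p + (-1 + 4*4 + 4*3)/(4 + 3))*(p + p) = -5*(p + (-1 + 16 + 12)/7)*2*p = -5*(p + (⅐)*27)*2*p = -5*(p + 27/7)*2*p = -5*(27/7 + p)*2*p = -10*p*(27/7 + p))
I(D) = D
(-365 + I(o(X(6, 5))))*69 = (-365 - 10/7*0*(27 + 7*0))*69 = (-365 - 10/7*0*(27 + 0))*69 = (-365 - 10/7*0*27)*69 = (-365 + 0)*69 = -365*69 = -25185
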